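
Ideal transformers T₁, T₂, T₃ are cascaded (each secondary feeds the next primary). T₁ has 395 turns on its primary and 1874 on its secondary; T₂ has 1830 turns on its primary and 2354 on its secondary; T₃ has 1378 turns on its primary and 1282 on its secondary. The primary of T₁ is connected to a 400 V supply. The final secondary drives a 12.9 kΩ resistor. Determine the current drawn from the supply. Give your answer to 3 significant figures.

After T₁: V = 400.00 × 1874/395 = 1897.7 V.
After T₂: V = 1897.7 × 2354/1830 = 2441.1 V.
After T₃: V = 2441.1 × 1282/1378 = 2271.0 V.
I_load = 2271.0/12900 = 0.17605 A, so P_out = 2271.0 × 0.17605 = 399.82 W.
All ideal ⇒ P_in = P_out, so I_supply = 399.82/400 = 1.00 A.

I_supply ≈ 1.00 A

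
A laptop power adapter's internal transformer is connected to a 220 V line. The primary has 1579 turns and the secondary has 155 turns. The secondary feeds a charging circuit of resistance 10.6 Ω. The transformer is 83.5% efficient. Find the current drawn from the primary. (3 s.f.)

V_s = 220 × 155/1579 = 21.596 V.
I_s = V_s/R = 21.596/10.6 = 2.0374 A.
P_out = V_s I_s = 21.596 × 2.0374 = 43.999 W.
P_in = P_out/η = 43.999/0.835 = 52.693 W.
I_p = P_in/V_p = 52.693/220 = 0.240 A.

I_p ≈ 0.240 A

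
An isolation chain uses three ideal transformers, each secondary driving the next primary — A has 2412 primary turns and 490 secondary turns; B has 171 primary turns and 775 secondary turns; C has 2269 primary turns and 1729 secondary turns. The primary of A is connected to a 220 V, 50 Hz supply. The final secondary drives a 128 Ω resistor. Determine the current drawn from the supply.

Secondary of A: V = 220.00 × 490/2412 = 44.693 V.
Secondary of B: V = 44.693 × 775/171 = 202.56 V.
Secondary of C: V = 202.56 × 1729/2269 = 154.35 V.
I_load = 154.35/128 = 1.2059 A, so P_out = 154.35 × 1.2059 = 186.13 W.
All ideal ⇒ P_in = P_out, so I_supply = 186.13/220 = 0.846 A.

I_supply ≈ 0.846 A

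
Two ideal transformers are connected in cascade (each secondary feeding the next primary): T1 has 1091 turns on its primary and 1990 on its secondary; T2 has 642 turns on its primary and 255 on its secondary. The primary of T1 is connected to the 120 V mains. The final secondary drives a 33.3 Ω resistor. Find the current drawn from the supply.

I_supply ≈ 1.89 A

Secondary of T1: V = 120.00 × 1990/1091 = 218.88 V.
Secondary of T2: V = 218.88 × 255/642 = 86.939 V.
I_load = 86.939/33.3 = 2.6108 A, so P_out = 86.939 × 2.6108 = 226.98 W.
All ideal ⇒ P_in = P_out, so I_supply = 226.98/120 = 1.89 A.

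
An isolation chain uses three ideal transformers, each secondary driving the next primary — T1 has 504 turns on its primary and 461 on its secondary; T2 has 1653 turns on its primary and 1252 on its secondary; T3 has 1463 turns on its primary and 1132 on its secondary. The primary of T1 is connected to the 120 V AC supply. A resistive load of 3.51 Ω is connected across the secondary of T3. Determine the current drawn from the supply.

I_supply ≈ 9.82 A

After T1: V = 120.00 × 461/504 = 109.76 V.
After T2: V = 109.76 × 1252/1653 = 83.135 V.
After T3: V = 83.135 × 1132/1463 = 64.326 V.
I_load = 64.326/3.51 = 18.326 A, so P_out = 64.326 × 18.326 = 1178.9 W.
All ideal ⇒ P_in = P_out, so I_supply = 1178.9/120 = 9.82 A.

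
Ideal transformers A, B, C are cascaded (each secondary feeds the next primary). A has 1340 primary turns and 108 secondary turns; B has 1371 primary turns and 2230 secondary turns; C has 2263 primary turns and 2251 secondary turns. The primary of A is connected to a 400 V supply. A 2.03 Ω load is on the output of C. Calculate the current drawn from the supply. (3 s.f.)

I_supply ≈ 3.35 A

Secondary of A: V = 400.00 × 108/1340 = 32.239 V.
Secondary of B: V = 32.239 × 2230/1371 = 52.438 V.
Secondary of C: V = 52.438 × 2251/2263 = 52.160 V.
I_load = 52.160/2.03 = 25.695 A, so P_out = 52.160 × 25.695 = 1340.2 W.
All ideal ⇒ P_in = P_out, so I_supply = 1340.2/400 = 3.35 A.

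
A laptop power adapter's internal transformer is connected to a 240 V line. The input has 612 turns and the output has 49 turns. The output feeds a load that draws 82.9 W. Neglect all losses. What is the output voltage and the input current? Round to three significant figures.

V_out ≈ 19.2 V, I_in ≈ 0.345 A

V_out = V_in × N_out/N_in = 240 × 49/612 = 19.216 V.
I_out = P/V_out = 82.9/19.216 = 4.3142 A.
I_in = I_out × N_out/N_in = 4.3142 × 49/612 = 0.345 A.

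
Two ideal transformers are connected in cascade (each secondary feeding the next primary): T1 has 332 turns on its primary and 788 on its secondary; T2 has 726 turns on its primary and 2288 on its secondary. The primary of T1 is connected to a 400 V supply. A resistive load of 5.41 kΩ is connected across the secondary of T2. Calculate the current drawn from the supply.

I_supply ≈ 4.14 A

Secondary of T1: V = 400.00 × 788/332 = 949.40 V.
Secondary of T2: V = 949.40 × 2288/726 = 2992.0 V.
I_load = 2992.0/5410 = 0.55306 A, so P_out = 2992.0 × 0.55306 = 1654.8 W.
All ideal ⇒ P_in = P_out, so I_supply = 1654.8/400 = 4.14 A.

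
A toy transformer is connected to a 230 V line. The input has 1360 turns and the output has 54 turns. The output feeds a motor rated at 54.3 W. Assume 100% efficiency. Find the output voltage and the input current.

V_out ≈ 9.13 V, I_in ≈ 0.236 A

V_out = V_in × N_out/N_in = 230 × 54/1360 = 9.1324 V.
I_out = P/V_out = 54.3/9.1324 = 5.9459 A.
I_in = I_out × N_out/N_in = 5.9459 × 54/1360 = 0.236 A.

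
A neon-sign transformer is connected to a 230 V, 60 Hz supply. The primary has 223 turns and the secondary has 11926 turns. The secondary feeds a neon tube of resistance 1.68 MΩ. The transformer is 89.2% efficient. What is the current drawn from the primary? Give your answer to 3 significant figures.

V_s = 230 × 11926/223 = 12300 V.
I_s = V_s/R = 12300/(1.68×10^6) = 0.0073216 A.
P_out = V_s I_s = 12300 × 0.0073216 = 90.059 W.
P_in = P_out/η = 90.059/0.892 = 100.96 W.
I_p = P_in/V_p = 100.96/230 = 0.439 A.

I_p ≈ 0.439 A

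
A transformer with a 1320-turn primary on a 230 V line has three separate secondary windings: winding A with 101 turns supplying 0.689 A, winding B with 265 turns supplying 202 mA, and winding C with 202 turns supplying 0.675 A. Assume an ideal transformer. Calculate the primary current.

V_A = 230 × 101/1320 = 17.598 V; V_B = 230 × 265/1320 = 46.174 V; V_C = 230 × 202/1320 = 35.197 V.
P_out = V_A I_A + V_B I_B + V_C I_C = 17.598×0.689 + 46.174×0.202 + 35.197×0.675 = 12.125 + 9.3272 + 23.758 = 45.211 W.
Ideal ⇒ P_in = P_out, so I_p = P_out/V_p = 45.211/230 = 0.197 A.

I_p ≈ 0.197 A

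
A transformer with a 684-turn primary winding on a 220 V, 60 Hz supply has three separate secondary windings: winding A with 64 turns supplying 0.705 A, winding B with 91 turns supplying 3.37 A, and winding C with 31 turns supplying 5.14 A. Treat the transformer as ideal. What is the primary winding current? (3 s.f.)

I_p ≈ 0.747 A

V_A = 220 × 64/684 = 20.585 V; V_B = 220 × 91/684 = 29.269 V; V_C = 220 × 31/684 = 9.9708 V.
P_out = V_A I_A + V_B I_B + V_C I_C = 20.585×0.705 + 29.269×3.37 + 9.9708×5.14 = 14.512 + 98.637 + 51.250 = 164.40 W.
Ideal ⇒ P_in = P_out, so I_p = P_out/V_p = 164.40/220 = 0.747 A.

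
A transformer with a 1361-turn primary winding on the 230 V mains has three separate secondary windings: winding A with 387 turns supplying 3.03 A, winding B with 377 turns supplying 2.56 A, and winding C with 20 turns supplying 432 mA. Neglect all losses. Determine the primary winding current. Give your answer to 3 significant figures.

I_p ≈ 1.58 A

V_A = 230 × 387/1361 = 65.400 V; V_B = 230 × 377/1361 = 63.711 V; V_C = 230 × 20/1361 = 3.3799 V.
P_out = V_A I_A + V_B I_B + V_C I_C = 65.400×3.03 + 63.711×2.56 + 3.3799×0.432 = 198.16 + 163.10 + 1.4601 = 362.72 W.
Ideal ⇒ P_in = P_out, so I_p = P_out/V_p = 362.72/230 = 1.58 A.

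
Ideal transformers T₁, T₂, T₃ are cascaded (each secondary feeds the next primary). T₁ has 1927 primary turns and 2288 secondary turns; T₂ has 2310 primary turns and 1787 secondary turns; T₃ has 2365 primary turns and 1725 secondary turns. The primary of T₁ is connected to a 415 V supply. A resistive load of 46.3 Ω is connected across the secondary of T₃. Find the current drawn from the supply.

Secondary of T₁: V = 415.00 × 2288/1927 = 492.75 V.
Secondary of T₂: V = 492.75 × 1787/2310 = 381.18 V.
Secondary of T₃: V = 381.18 × 1725/2365 = 278.03 V.
I_load = 278.03/46.3 = 6.0050 A, so P_out = 278.03 × 6.0050 = 1669.6 W.
All ideal ⇒ P_in = P_out, so I_supply = 1669.6/415 = 4.02 A.

I_supply ≈ 4.02 A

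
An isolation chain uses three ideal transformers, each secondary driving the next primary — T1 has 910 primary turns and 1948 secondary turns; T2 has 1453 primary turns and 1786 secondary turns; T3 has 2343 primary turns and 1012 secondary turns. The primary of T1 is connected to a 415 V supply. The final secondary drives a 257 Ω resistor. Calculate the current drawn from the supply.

I_supply ≈ 2.09 A

After T1: V = 415.00 × 1948/910 = 888.37 V.
After T2: V = 888.37 × 1786/1453 = 1092.0 V.
After T3: V = 1092.0 × 1012/2343 = 471.65 V.
I_load = 471.65/257 = 1.8352 A, so P_out = 471.65 × 1.8352 = 865.58 W.
All ideal ⇒ P_in = P_out, so I_supply = 865.58/415 = 2.09 A.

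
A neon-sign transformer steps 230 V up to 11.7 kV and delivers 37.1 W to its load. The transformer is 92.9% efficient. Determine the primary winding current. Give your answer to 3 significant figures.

P_in = P_out/η = 37.1/0.929 = 39.935 W.
I_p = P_in/V_p = 39.935/230 = 0.174 A.

I_p ≈ 0.174 A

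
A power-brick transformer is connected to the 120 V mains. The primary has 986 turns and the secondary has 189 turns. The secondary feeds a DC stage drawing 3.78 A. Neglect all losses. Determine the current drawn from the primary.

For an ideal transformer I_p N_p = I_s N_s, so I_p = 3.78 × 189/986 = 0.725 A.

I_p ≈ 0.725 A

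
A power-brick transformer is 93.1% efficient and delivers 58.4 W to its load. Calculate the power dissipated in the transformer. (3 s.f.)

P_in = P_out/η = 58.4/0.931 = 62.7282 W.
P_loss = P_in − P_out = 62.7282 − 58.4 = 4.33 W.

P_loss ≈ 4.33 W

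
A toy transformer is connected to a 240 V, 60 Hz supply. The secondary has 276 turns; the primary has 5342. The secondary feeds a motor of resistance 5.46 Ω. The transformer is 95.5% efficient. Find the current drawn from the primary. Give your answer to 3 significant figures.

V_s = 240 × 276/5342 = 12.400 V.
I_s = V_s/R = 12.400/5.46 = 2.2710 A.
P_out = V_s I_s = 12.400 × 2.2710 = 28.160 W.
P_in = P_out/η = 28.160/0.955 = 29.487 W.
I_p = P_in/V_p = 29.487/240 = 0.123 A.

I_p ≈ 0.123 A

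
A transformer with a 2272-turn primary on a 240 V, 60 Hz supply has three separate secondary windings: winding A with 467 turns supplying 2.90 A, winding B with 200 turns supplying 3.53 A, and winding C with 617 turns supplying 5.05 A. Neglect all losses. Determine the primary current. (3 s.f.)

I_p ≈ 2.28 A

V_A = 240 × 467/2272 = 49.331 V; V_B = 240 × 200/2272 = 21.127 V; V_C = 240 × 617/2272 = 65.176 V.
P_out = V_A I_A + V_B I_B + V_C I_C = 49.331×2.90 + 21.127×3.53 + 65.176×5.05 = 143.06 + 74.577 + 329.14 = 546.78 W.
Ideal ⇒ P_in = P_out, so I_p = P_out/V_p = 546.78/240 = 2.28 A.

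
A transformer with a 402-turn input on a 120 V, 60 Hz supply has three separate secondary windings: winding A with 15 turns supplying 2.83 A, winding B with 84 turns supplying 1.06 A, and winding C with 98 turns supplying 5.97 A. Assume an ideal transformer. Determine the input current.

I_in ≈ 1.78 A

V_A = 120 × 15/402 = 4.4776 V; V_B = 120 × 84/402 = 25.075 V; V_C = 120 × 98/402 = 29.254 V.
P_out = V_A I_A + V_B I_B + V_C I_C = 4.4776×2.83 + 25.075×1.06 + 29.254×5.97 = 12.672 + 26.579 + 174.64 = 213.90 W.
Ideal ⇒ P_in = P_out, so I_in = P_out/V_in = 213.90/120 = 1.78 A.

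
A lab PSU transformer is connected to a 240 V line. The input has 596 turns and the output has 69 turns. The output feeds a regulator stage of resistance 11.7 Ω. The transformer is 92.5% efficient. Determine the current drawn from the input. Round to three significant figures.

V_out = 240 × 69/596 = 27.785 V.
I_out = V_out/R = 27.785/11.7 = 2.3748 A.
P_out = V_out I_out = 27.785 × 2.3748 = 65.985 W.
P_in = P_out/η = 65.985/0.925 = 71.335 W.
I_in = P_in/V_in = 71.335/240 = 0.297 A.

I_in ≈ 0.297 A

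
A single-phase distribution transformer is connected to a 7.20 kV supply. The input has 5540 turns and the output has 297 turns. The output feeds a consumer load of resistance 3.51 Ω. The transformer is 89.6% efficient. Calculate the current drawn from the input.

V_out = 7200 × 297/5540 = 385.99 V.
I_out = V_out/R = 385.99/3.51 = 109.97 A.
P_out = V_out I_out = 385.99 × 109.97 = 42447 W.
P_in = P_out/η = 42447/0.896 = 47374 W.
I_in = P_in/V_in = 47374/7200 = 6.58 A.

I_in ≈ 6.58 A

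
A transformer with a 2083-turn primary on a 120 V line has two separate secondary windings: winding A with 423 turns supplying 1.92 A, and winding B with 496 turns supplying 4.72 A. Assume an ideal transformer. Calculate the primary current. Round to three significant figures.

I_p ≈ 1.51 A

V_A = 120 × 423/2083 = 24.369 V; V_B = 120 × 496/2083 = 28.574 V.
P_out = V_A I_A + V_B I_B = 24.369×1.92 + 28.574×4.72 = 46.788 + 134.87 = 181.66 W.
Ideal ⇒ P_in = P_out, so I_p = P_out/V_p = 181.66/120 = 1.51 A.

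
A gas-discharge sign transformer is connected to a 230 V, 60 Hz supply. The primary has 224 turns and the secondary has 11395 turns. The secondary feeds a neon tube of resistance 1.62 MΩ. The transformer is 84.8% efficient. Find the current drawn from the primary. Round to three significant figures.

V_s = 230 × 11395/224 = 11700 V.
I_s = V_s/R = 11700/(1.62×10^6) = 0.0072224 A.
P_out = V_s I_s = 11700 × 0.0072224 = 84.503 W.
P_in = P_out/η = 84.503/0.848 = 99.650 W.
I_p = P_in/V_p = 99.650/230 = 0.433 A.

I_p ≈ 0.433 A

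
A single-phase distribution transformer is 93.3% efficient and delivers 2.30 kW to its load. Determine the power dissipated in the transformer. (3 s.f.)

P_in = P_out/η = 2300/0.933 = 2465.17 W.
P_loss = P_in − P_out = 2465.17 − 2300 = 165 W.

P_loss ≈ 165 W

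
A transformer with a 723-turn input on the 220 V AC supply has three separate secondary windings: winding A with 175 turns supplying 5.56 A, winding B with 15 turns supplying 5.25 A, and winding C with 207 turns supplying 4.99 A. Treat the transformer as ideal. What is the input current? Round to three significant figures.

V_A = 220 × 175/723 = 53.250 V; V_B = 220 × 15/723 = 4.5643 V; V_C = 220 × 207/723 = 62.988 V.
P_out = V_A I_A + V_B I_B + V_C I_C = 53.250×5.56 + 4.5643×5.25 + 62.988×4.99 = 296.07 + 23.963 + 314.31 = 634.34 W.
Ideal ⇒ P_in = P_out, so I_in = P_out/V_in = 634.34/220 = 2.88 A.

I_in ≈ 2.88 A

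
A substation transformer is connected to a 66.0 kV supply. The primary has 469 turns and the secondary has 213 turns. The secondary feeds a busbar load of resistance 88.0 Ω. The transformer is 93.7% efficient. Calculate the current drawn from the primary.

I_p ≈ 165 A

V_s = 66000 × 213/469 = 29974 V.
I_s = V_s/R = 29974/88.0 = 340.62 A.
P_out = V_s I_s = 29974 × 340.62 = 1.0210×10^7 W.
P_in = P_out/η = 1.0210×10^7/0.937 = 1.0896×10^7 W.
I_p = P_in/V_p = 1.0896×10^7/66000 = 165 A.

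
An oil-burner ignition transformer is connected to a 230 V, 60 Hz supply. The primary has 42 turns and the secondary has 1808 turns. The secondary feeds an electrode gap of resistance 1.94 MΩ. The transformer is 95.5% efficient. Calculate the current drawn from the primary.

I_p ≈ 0.230 A

V_s = 230 × 1808/42 = 9901.0 V.
I_s = V_s/R = 9901.0/(1.94×10^6) = 0.0051036 A.
P_out = V_s I_s = 9901.0 × 0.0051036 = 50.530 W.
P_in = P_out/η = 50.530/0.955 = 52.911 W.
I_p = P_in/V_p = 52.911/230 = 0.230 A.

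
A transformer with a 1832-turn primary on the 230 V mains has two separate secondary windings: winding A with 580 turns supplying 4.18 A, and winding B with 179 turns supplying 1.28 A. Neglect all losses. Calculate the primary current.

I_p ≈ 1.45 A

V_A = 230 × 580/1832 = 72.817 V; V_B = 230 × 179/1832 = 22.473 V.
P_out = V_A I_A + V_B I_B = 72.817×4.18 + 22.473×1.28 = 304.37 + 28.765 = 333.14 W.
Ideal ⇒ P_in = P_out, so I_p = P_out/V_p = 333.14/230 = 1.45 A.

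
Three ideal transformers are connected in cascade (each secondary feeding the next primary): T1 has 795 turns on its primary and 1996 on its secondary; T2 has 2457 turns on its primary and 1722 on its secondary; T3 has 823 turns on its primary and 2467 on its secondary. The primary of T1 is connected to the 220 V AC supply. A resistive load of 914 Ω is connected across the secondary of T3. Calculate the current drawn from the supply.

Secondary of T1: V = 220.00 × 1996/795 = 552.35 V.
Secondary of T2: V = 552.35 × 1722/2457 = 387.12 V.
Secondary of T3: V = 387.12 × 2467/823 = 1160.4 V.
I_load = 1160.4/914 = 1.2696 A, so P_out = 1160.4 × 1.2696 = 1473.3 W.
All ideal ⇒ P_in = P_out, so I_supply = 1473.3/220 = 6.70 A.

I_supply ≈ 6.70 A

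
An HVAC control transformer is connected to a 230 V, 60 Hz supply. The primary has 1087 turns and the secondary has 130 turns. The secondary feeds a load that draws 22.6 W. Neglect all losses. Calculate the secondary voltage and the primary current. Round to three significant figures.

V_s = V_p × N_s/N_p = 230 × 130/1087 = 27.507 V.
I_s = P/V_s = 22.6/27.507 = 0.82161 A.
I_p = I_s × N_s/N_p = 0.82161 × 130/1087 = 0.0983 A.

V_s ≈ 27.5 V, I_p ≈ 0.0983 A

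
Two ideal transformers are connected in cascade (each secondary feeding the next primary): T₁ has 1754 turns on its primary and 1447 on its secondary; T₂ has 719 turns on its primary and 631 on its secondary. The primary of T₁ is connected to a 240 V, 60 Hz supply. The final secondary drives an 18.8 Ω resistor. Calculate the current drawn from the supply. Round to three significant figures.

After T₁: V = 240.00 × 1447/1754 = 197.99 V.
After T₂: V = 197.99 × 631/719 = 173.76 V.
I_load = 173.76/18.8 = 9.2426 A, so P_out = 173.76 × 9.2426 = 1606.0 W.
All ideal ⇒ P_in = P_out, so I_supply = 1606.0/240 = 6.69 A.

I_supply ≈ 6.69 A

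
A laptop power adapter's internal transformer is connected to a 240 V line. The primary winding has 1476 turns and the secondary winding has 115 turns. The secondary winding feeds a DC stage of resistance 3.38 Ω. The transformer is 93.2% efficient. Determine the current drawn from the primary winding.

V_s = 240 × 115/1476 = 18.699 V.
I_s = V_s/R = 18.699/3.38 = 5.5323 A.
P_out = V_s I_s = 18.699 × 5.5323 = 103.45 W.
P_in = P_out/η = 103.45/0.932 = 111.00 W.
I_p = P_in/V_p = 111.00/240 = 0.462 A.

I_p ≈ 0.462 A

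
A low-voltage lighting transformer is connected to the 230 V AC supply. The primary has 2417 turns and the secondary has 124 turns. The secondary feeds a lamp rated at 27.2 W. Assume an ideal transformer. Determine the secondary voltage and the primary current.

V_s = V_p × N_s/N_p = 230 × 124/2417 = 11.800 V.
I_s = P/V_s = 27.2/11.800 = 2.3051 A.
I_p = I_s × N_s/N_p = 2.3051 × 124/2417 = 0.118 A.

V_s ≈ 11.8 V, I_p ≈ 0.118 A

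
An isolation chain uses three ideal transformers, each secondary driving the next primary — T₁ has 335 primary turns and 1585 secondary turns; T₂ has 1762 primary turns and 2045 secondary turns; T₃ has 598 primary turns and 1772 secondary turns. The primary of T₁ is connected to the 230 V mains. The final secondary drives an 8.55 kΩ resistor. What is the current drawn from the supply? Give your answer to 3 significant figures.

I_supply ≈ 7.12 A

After T₁: V = 230.00 × 1585/335 = 1088.2 V.
After T₂: V = 1088.2 × 2045/1762 = 1263.0 V.
After T₃: V = 1263.0 × 1772/598 = 3742.5 V.
I_load = 3742.5/8550 = 0.43772 A, so P_out = 3742.5 × 0.43772 = 1638.2 W.
All ideal ⇒ P_in = P_out, so I_supply = 1638.2/230 = 7.12 A.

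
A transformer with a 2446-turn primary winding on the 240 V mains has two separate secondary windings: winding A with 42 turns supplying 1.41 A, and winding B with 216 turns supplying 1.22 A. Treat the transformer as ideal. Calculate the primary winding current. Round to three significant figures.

I_p ≈ 0.132 A

V_A = 240 × 42/2446 = 4.1210 V; V_B = 240 × 216/2446 = 21.194 V.
P_out = V_A I_A + V_B I_B = 4.1210×1.41 + 21.194×1.22 = 5.8106 + 25.856 = 31.667 W.
Ideal ⇒ P_in = P_out, so I_p = P_out/V_p = 31.667/240 = 0.132 A.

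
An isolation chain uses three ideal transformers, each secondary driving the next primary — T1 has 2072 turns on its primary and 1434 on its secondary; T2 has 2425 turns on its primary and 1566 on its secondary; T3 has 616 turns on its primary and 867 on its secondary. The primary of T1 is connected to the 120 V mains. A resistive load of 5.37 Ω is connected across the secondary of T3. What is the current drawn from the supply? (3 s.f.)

After T1: V = 120.00 × 1434/2072 = 83.050 V.
After T2: V = 83.050 × 1566/2425 = 53.632 V.
After T3: V = 53.632 × 867/616 = 75.485 V.
I_load = 75.485/5.37 = 14.057 A, so P_out = 75.485 × 14.057 = 1061.1 W.
All ideal ⇒ P_in = P_out, so I_supply = 1061.1/120 = 8.84 A.

I_supply ≈ 8.84 A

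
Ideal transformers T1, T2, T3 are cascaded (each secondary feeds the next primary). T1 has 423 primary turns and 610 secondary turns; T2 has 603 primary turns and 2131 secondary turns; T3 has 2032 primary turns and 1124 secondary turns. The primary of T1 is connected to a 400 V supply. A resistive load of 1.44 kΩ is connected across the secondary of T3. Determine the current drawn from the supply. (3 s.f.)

I_supply ≈ 2.21 A

Secondary of T1: V = 400.00 × 610/423 = 576.83 V.
Secondary of T2: V = 576.83 × 2131/603 = 2038.5 V.
Secondary of T3: V = 2038.5 × 1124/2032 = 1127.6 V.
I_load = 1127.6/1440 = 0.78306 A, so P_out = 1127.6 × 0.78306 = 882.99 W.
All ideal ⇒ P_in = P_out, so I_supply = 882.99/400 = 2.21 A.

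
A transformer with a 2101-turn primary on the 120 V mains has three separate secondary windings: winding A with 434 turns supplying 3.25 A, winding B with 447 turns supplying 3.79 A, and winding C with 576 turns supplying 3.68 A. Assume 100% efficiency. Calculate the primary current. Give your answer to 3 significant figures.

I_p ≈ 2.49 A

V_A = 120 × 434/2101 = 24.788 V; V_B = 120 × 447/2101 = 25.531 V; V_C = 120 × 576/2101 = 32.899 V.
P_out = V_A I_A + V_B I_B + V_C I_C = 24.788×3.25 + 25.531×3.79 + 32.899×3.68 = 80.562 + 96.761 + 121.07 = 298.39 W.
Ideal ⇒ P_in = P_out, so I_p = P_out/V_p = 298.39/120 = 2.49 A.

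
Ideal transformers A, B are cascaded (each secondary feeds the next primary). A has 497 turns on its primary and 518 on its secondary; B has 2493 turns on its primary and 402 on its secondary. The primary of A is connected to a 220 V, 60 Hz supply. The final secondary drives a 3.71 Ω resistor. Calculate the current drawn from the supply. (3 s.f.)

Secondary of A: V = 220.00 × 518/497 = 229.30 V.
Secondary of B: V = 229.30 × 402/2493 = 36.974 V.
I_load = 36.974/3.71 = 9.9661 A, so P_out = 36.974 × 9.9661 = 368.49 W.
All ideal ⇒ P_in = P_out, so I_supply = 368.49/220 = 1.67 A.

I_supply ≈ 1.67 A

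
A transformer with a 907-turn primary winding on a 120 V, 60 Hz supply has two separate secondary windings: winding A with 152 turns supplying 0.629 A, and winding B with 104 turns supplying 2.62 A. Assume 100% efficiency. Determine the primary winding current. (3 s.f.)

I_p ≈ 0.406 A

V_A = 120 × 152/907 = 20.110 V; V_B = 120 × 104/907 = 13.760 V.
P_out = V_A I_A + V_B I_B = 20.110×0.629 + 13.760×2.62 = 12.649 + 36.050 = 48.700 W.
Ideal ⇒ P_in = P_out, so I_p = P_out/V_p = 48.700/120 = 0.406 A.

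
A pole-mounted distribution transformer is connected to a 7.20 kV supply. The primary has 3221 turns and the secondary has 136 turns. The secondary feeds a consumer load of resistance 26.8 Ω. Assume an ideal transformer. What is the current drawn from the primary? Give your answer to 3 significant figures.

I_p ≈ 0.479 A

V_s = V_p × N_s/N_p = 7200 × 136/3221 = 304.00 V.
I_s = V_s/R = 304.00/26.8 = 11.343 A.
For an ideal transformer I_p N_p = I_s N_s, so I_p = 11.343 × 136/3221 = 0.479 A.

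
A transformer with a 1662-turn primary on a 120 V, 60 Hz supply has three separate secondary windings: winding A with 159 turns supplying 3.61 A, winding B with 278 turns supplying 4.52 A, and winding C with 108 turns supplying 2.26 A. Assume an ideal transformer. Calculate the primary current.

V_A = 120 × 159/1662 = 11.480 V; V_B = 120 × 278/1662 = 20.072 V; V_C = 120 × 108/1662 = 7.7978 V.
P_out = V_A I_A + V_B I_B + V_C I_C = 11.480×3.61 + 20.072×4.52 + 7.7978×2.26 = 41.443 + 90.726 + 17.623 = 149.79 W.
Ideal ⇒ P_in = P_out, so I_p = P_out/V_p = 149.79/120 = 1.25 A.

I_p ≈ 1.25 A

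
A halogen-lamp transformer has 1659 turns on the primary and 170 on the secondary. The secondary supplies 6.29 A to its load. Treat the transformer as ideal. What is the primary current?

I_p ≈ 0.645 A

For an ideal transformer I_p/I_s = N_s/N_p, so I_p = 6.29 × 170/1659 = 0.645 A.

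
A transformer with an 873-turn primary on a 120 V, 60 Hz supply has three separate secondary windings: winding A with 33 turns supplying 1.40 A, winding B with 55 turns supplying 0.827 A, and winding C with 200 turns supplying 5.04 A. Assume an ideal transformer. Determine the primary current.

I_p ≈ 1.26 A

V_A = 120 × 33/873 = 4.5361 V; V_B = 120 × 55/873 = 7.5601 V; V_C = 120 × 200/873 = 27.491 V.
P_out = V_A I_A + V_B I_B + V_C I_C = 4.5361×1.40 + 7.5601×0.827 + 27.491×5.04 = 6.3505 + 6.2522 + 138.56 = 151.16 W.
Ideal ⇒ P_in = P_out, so I_p = P_out/V_p = 151.16/120 = 1.26 A.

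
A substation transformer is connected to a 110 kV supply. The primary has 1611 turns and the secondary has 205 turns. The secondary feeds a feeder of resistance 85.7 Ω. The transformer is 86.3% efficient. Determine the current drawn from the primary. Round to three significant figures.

V_s = 110000 × 205/1611 = 13998 V.
I_s = V_s/R = 13998/85.7 = 163.33 A.
P_out = V_s I_s = 13998 × 163.33 = 2.2862×10^6 W.
P_in = P_out/η = 2.2862×10^6/0.863 = 2.6492×10^6 W.
I_p = P_in/V_p = 2.6492×10^6/110000 = 24.1 A.

I_p ≈ 24.1 A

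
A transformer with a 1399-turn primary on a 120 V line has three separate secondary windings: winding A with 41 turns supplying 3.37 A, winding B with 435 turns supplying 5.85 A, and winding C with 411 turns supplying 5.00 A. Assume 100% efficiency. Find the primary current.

I_p ≈ 3.39 A

V_A = 120 × 41/1399 = 3.5168 V; V_B = 120 × 435/1399 = 37.312 V; V_C = 120 × 411/1399 = 35.254 V.
P_out = V_A I_A + V_B I_B + V_C I_C = 3.5168×3.37 + 37.312×5.85 + 35.254×5.00 = 11.852 + 218.28 + 176.27 = 406.40 W.
Ideal ⇒ P_in = P_out, so I_p = P_out/V_p = 406.40/120 = 3.39 A.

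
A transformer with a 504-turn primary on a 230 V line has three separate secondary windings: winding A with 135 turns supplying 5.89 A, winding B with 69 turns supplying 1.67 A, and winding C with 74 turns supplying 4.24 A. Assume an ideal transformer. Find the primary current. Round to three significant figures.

I_p ≈ 2.43 A

V_A = 230 × 135/504 = 61.607 V; V_B = 230 × 69/504 = 31.488 V; V_C = 230 × 74/504 = 33.770 V.
P_out = V_A I_A + V_B I_B + V_C I_C = 61.607×5.89 + 31.488×1.67 + 33.770×4.24 = 362.87 + 52.585 + 143.18 = 558.64 W.
Ideal ⇒ P_in = P_out, so I_p = P_out/V_p = 558.64/230 = 2.43 A.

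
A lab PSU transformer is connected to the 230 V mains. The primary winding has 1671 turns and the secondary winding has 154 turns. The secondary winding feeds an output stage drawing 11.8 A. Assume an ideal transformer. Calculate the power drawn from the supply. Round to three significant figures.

I_p = I_s × N_s/N_p = 11.8 × 154/1671 = 1.0875 A.
P = V_p I_p = 230 × 1.0875 = 250 W.

P ≈ 250 W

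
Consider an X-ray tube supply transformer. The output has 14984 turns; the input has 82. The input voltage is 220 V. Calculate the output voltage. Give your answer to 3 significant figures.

V_out/V_in = N_out/N_in, so V_out = 220 × 14984/82 = 40200 V.

V_out ≈ 40200 V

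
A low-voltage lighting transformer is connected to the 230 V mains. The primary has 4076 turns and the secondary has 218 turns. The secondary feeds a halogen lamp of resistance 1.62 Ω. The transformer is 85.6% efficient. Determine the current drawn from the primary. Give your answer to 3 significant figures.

I_p ≈ 0.474 A

V_s = 230 × 218/4076 = 12.301 V.
I_s = V_s/R = 12.301/1.62 = 7.5934 A.
P_out = V_s I_s = 12.301 × 7.5934 = 93.408 W.
P_in = P_out/η = 93.408/0.856 = 109.12 W.
I_p = P_in/V_p = 109.12/230 = 0.474 A.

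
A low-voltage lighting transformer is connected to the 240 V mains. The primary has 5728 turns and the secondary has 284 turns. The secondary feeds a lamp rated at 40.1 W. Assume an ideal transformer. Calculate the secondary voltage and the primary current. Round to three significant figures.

V_s ≈ 11.9 V, I_p ≈ 0.167 A

V_s = V_p × N_s/N_p = 240 × 284/5728 = 11.899 V.
I_s = P/V_s = 40.1/11.899 = 3.3699 A.
I_p = I_s × N_s/N_p = 3.3699 × 284/5728 = 0.167 A.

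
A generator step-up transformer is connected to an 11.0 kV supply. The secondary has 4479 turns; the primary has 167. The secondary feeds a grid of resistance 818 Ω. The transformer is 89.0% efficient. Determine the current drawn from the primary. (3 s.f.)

I_p ≈ 10900 A

V_s = 11000 × 4479/167 = 295020 V.
I_s = V_s/R = 295020/818 = 360.66 A.
P_out = V_s I_s = 295020 × 360.66 = 1.0640×10^8 W.
P_in = P_out/η = 1.0640×10^8/0.890 = 1.1956×10^8 W.
I_p = P_in/V_p = 1.1956×10^8/11000 = 10900 A.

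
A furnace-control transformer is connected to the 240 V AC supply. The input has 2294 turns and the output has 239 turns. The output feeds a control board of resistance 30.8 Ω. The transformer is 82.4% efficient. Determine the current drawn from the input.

I_in ≈ 0.103 A

V_out = 240 × 239/2294 = 25.004 V.
I_out = V_out/R = 25.004/30.8 = 0.81183 A.
P_out = V_out I_out = 25.004 × 0.81183 = 20.299 W.
P_in = P_out/η = 20.299/0.824 = 24.635 W.
I_in = P_in/V_in = 24.635/240 = 0.103 A.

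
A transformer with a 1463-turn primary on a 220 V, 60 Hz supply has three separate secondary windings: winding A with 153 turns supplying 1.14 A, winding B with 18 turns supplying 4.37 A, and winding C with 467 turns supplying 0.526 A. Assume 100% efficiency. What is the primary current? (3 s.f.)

V_A = 220 × 153/1463 = 23.008 V; V_B = 220 × 18/1463 = 2.7068 V; V_C = 220 × 467/1463 = 70.226 V.
P_out = V_A I_A + V_B I_B + V_C I_C = 23.008×1.14 + 2.7068×4.37 + 70.226×0.526 = 26.229 + 11.829 + 36.939 = 74.996 W.
Ideal ⇒ P_in = P_out, so I_p = P_out/V_p = 74.996/220 = 0.341 A.

I_p ≈ 0.341 A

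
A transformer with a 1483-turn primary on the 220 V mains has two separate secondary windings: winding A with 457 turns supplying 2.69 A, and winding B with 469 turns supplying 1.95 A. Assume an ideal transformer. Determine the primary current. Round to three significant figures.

I_p ≈ 1.45 A

V_A = 220 × 457/1483 = 67.795 V; V_B = 220 × 469/1483 = 69.575 V.
P_out = V_A I_A + V_B I_B = 67.795×2.69 + 69.575×1.95 = 182.37 + 135.67 = 318.04 W.
Ideal ⇒ P_in = P_out, so I_p = P_out/V_p = 318.04/220 = 1.45 A.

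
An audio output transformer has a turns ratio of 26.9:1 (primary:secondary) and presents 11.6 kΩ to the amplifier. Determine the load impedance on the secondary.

Z_s = Z_p/(N_p/N_s)² = 11600/26.9² = 16.0 Ω.

Z_s ≈ 16.0 Ω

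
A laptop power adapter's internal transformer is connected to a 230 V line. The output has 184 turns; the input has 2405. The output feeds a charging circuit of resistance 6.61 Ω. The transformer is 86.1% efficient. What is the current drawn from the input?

I_in ≈ 0.237 A

V_out = 230 × 184/2405 = 17.597 V.
I_out = V_out/R = 17.597/6.61 = 2.6621 A.
P_out = V_out I_out = 17.597 × 2.6621 = 46.845 W.
P_in = P_out/η = 46.845/0.861 = 54.407 W.
I_in = P_in/V_in = 54.407/230 = 0.237 A.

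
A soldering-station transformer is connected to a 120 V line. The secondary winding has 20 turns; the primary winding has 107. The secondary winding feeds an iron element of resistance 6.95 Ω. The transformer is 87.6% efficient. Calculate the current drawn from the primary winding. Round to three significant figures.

V_s = 120 × 20/107 = 22.430 V.
I_s = V_s/R = 22.430/6.95 = 3.2273 A.
P_out = V_s I_s = 22.430 × 3.2273 = 72.389 W.
P_in = P_out/η = 72.389/0.876 = 82.635 W.
I_p = P_in/V_p = 82.635/120 = 0.689 A.

I_p ≈ 0.689 A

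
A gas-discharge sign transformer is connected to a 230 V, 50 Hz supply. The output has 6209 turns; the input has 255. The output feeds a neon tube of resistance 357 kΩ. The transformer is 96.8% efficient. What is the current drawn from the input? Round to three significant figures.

V_out = 230 × 6209/255 = 5600.3 V.
I_out = V_out/R = 5600.3/357000 = 0.015687 A.
P_out = V_out I_out = 5600.3 × 0.015687 = 87.852 W.
P_in = P_out/η = 87.852/0.968 = 90.756 W.
I_in = P_in/V_in = 90.756/230 = 0.395 A.

I_in ≈ 0.395 A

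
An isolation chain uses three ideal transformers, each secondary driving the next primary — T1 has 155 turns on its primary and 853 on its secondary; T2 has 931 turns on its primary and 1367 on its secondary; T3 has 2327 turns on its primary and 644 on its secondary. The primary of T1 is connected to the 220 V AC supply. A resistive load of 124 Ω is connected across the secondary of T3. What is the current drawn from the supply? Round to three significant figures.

After T1: V = 220.00 × 853/155 = 1210.7 V.
After T2: V = 1210.7 × 1367/931 = 1777.7 V.
After T3: V = 1777.7 × 644/2327 = 491.98 V.
I_load = 491.98/124 = 3.9676 A, so P_out = 491.98 × 3.9676 = 1952.0 W.
All ideal ⇒ P_in = P_out, so I_supply = 1952.0/220 = 8.87 A.

I_supply ≈ 8.87 A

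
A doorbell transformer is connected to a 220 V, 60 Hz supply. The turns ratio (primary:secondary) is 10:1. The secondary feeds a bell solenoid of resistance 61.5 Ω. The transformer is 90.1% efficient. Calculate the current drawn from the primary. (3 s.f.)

V_s = 220 × 1/10 = 22.000 V.
I_s = V_s/R = 22.000/61.5 = 0.35772 A.
P_out = V_s I_s = 22.000 × 0.35772 = 7.8699 W.
P_in = P_out/η = 7.8699/0.901 = 8.7346 W.
I_p = P_in/V_p = 8.7346/220 = 0.0397 A.

I_p ≈ 0.0397 A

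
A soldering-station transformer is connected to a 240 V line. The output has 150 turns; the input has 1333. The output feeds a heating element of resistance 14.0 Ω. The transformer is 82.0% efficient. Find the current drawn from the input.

I_in ≈ 0.265 A

V_out = 240 × 150/1333 = 27.007 V.
I_out = V_out/R = 27.007/14.0 = 1.9291 A.
P_out = V_out I_out = 27.007 × 1.9291 = 52.097 W.
P_in = P_out/η = 52.097/0.820 = 63.534 W.
I_in = P_in/V_in = 63.534/240 = 0.265 A.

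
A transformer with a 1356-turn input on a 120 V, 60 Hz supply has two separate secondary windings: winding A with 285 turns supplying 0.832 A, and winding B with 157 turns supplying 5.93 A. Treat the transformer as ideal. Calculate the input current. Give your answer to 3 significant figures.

I_in ≈ 0.861 A

V_A = 120 × 285/1356 = 25.221 V; V_B = 120 × 157/1356 = 13.894 V.
P_out = V_A I_A + V_B I_B = 25.221×0.832 + 13.894×5.93 = 20.984 + 82.390 = 103.37 W.
Ideal ⇒ P_in = P_out, so I_in = P_out/V_in = 103.37/120 = 0.861 A.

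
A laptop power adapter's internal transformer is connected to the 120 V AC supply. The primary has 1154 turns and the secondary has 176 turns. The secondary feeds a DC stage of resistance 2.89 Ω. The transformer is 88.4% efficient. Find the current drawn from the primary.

I_p ≈ 1.09 A

V_s = 120 × 176/1154 = 18.302 V.
I_s = V_s/R = 18.302/2.89 = 6.3327 A.
P_out = V_s I_s = 18.302 × 6.3327 = 115.90 W.
P_in = P_out/η = 115.90/0.884 = 131.11 W.
I_p = P_in/V_p = 131.11/120 = 1.09 A.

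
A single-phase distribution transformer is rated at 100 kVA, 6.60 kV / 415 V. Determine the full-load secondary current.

I_s ≈ 241 A

I_s = S/V_s = 100000/415 = 241 A.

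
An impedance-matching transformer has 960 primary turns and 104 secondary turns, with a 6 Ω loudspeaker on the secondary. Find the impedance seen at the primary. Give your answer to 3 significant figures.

Z_p = (N_p/N_s)² × Z_s = (960/104)² × 6 = 511 Ω.

Z_p ≈ 511 Ω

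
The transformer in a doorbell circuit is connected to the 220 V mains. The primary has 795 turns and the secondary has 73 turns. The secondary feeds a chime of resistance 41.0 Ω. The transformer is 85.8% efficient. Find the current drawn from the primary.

V_s = 220 × 73/795 = 20.201 V.
I_s = V_s/R = 20.201/41.0 = 0.49271 A.
P_out = V_s I_s = 20.201 × 0.49271 = 9.9534 W.
P_in = P_out/η = 9.9534/0.858 = 11.601 W.
I_p = P_in/V_p = 11.601/220 = 0.0527 A.

I_p ≈ 0.0527 A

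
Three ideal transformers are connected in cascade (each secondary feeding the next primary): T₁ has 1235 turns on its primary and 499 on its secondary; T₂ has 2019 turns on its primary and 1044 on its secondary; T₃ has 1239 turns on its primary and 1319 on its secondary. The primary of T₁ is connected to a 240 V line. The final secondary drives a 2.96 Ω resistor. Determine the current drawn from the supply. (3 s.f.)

I_supply ≈ 4.01 A

Secondary of T₁: V = 240.00 × 499/1235 = 96.972 V.
Secondary of T₂: V = 96.972 × 1044/2019 = 50.143 V.
Secondary of T₃: V = 50.143 × 1319/1239 = 53.380 V.
I_load = 53.380/2.96 = 18.034 A, so P_out = 53.380 × 18.034 = 962.66 W.
All ideal ⇒ P_in = P_out, so I_supply = 962.66/240 = 4.01 A.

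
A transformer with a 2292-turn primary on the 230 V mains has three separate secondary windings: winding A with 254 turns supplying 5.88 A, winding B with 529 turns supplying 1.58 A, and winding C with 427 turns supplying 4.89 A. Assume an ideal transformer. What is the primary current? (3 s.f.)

V_A = 230 × 254/2292 = 25.489 V; V_B = 230 × 529/2292 = 53.085 V; V_C = 230 × 427/2292 = 42.849 V.
P_out = V_A I_A + V_B I_B + V_C I_C = 25.489×5.88 + 53.085×1.58 + 42.849×4.89 = 149.87 + 83.874 + 209.53 = 443.28 W.
Ideal ⇒ P_in = P_out, so I_p = P_out/V_p = 443.28/230 = 1.93 A.

I_p ≈ 1.93 A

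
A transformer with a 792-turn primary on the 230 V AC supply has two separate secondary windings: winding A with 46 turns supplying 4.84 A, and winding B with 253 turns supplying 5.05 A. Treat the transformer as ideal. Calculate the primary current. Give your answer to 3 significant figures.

I_p ≈ 1.89 A

V_A = 230 × 46/792 = 13.359 V; V_B = 230 × 253/792 = 73.472 V.
P_out = V_A I_A + V_B I_B = 13.359×4.84 + 73.472×5.05 = 64.656 + 371.03 = 435.69 W.
Ideal ⇒ P_in = P_out, so I_p = P_out/V_p = 435.69/230 = 1.89 A.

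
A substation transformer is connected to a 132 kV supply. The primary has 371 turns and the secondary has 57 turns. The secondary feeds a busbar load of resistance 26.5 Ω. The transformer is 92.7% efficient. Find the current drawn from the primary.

V_s = 132000 × 57/371 = 20280 V.
I_s = V_s/R = 20280/26.5 = 765.30 A.
P_out = V_s I_s = 20280 × 765.30 = 1.5520×10^7 W.
P_in = P_out/η = 1.5520×10^7/0.927 = 1.6743×10^7 W.
I_p = P_in/V_p = 1.6743×10^7/132000 = 127 A.

I_p ≈ 127 A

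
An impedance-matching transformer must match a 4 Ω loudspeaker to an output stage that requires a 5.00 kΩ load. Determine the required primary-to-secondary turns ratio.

N_p/N_s ≈ 35.4

Z_p/Z_s = (N_p/N_s)², so N_p/N_s = √(5000/4) = √1250 = 35.4.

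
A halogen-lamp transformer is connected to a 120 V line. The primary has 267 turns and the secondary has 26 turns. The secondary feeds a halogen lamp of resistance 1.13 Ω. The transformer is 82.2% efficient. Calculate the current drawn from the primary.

I_p ≈ 1.23 A

V_s = 120 × 26/267 = 11.685 V.
I_s = V_s/R = 11.685/1.13 = 10.341 A.
P_out = V_s I_s = 11.685 × 10.341 = 120.84 W.
P_in = P_out/η = 120.84/0.822 = 147.01 W.
I_p = P_in/V_p = 147.01/120 = 1.23 A.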